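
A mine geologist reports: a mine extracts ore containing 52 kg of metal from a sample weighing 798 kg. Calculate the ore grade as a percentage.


6.5163%

Ore grade = (metal mass / ore mass) * 100
= (52 / 798) * 100
= 0.06516290727 * 100
= 6.5163%


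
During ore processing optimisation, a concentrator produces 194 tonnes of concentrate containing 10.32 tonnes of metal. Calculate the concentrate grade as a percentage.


Grade = (metal in concentrate / concentrate mass) * 100
= (10.32 / 194) * 100
= 0.05319587629 * 100
= 5.3196%

5.3196%


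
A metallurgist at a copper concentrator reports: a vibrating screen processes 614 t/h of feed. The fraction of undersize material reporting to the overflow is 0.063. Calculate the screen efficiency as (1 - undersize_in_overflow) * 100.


93.7%

Screen efficiency = (1 - fraction of undersize in overflow) * 100
= (1 - 0.063) * 100
= 0.937 * 100
= 93.7%


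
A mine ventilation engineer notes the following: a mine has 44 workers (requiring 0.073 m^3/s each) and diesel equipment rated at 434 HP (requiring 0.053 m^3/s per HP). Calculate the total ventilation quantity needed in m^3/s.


26.214 m^3/s

Airflow for workers:
Q_people = 44 * 0.073 = 3.212 m^3/s
Airflow for diesel equipment:
Q_diesel = 434 * 0.053 = 23.002 m^3/s
Total ventilation:
Q_total = 3.212 + 23.002
= 26.214 m^3/s


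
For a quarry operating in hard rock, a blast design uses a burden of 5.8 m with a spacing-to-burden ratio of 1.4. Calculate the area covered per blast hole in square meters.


47.096 m^2

First, find the spacing:
Spacing = burden * ratio = 5.8 * 1.4
= 8.12 m
Then, calculate the area:
Area = burden * spacing = 5.8 * 8.12
= 47.096 m^2


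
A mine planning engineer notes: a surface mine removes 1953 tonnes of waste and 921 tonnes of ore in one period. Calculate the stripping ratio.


Stripping ratio = waste tonnage / ore tonnage
= 1953 / 921
= 2.1205

2.1205


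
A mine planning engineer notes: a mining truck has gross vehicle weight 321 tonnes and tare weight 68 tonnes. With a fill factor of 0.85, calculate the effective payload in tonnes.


215.05 tonnes

Maximum payload = gross - tare
= 321 - 68 = 253 tonnes
Effective payload = max payload * fill factor
= 253 * 0.85
= 215.05 tonnes


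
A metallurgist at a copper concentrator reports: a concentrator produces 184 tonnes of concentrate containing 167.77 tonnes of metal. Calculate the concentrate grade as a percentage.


91.1793%

Grade = (metal in concentrate / concentrate mass) * 100
= (167.77 / 184) * 100
= 0.9117934783 * 100
= 91.1793%


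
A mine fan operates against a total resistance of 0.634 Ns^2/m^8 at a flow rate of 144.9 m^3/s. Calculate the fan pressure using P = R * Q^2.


13311.4703 Pa

Compute Q^2:
Q^2 = 144.9^2 = 20996.01
Compute pressure:
P = R * Q^2 = 0.634 * 20996.01
= 13311.4703 Pa


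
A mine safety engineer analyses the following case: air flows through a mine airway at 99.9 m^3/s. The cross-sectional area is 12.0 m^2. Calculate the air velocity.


Velocity = flow rate / cross-sectional area
= 99.9 / 12.0
= 8.325 m/s

8.325 m/s


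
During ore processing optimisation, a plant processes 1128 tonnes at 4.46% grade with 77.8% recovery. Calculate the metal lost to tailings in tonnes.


11.1686 tonnes

Total metal in feed:
= 1128 * 4.46 / 100 = 50.3088 tonnes
Metal recovered:
= 50.3088 * 77.8 / 100 = 39.1402464 tonnes
Metal lost to tailings:
= 50.3088 - 39.1402464
= 11.1686 tonnes


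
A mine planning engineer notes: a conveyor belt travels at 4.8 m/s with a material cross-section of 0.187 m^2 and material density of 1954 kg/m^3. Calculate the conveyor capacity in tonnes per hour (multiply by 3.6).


6314.0774 t/h

Volumetric flow = speed * area
= 4.8 * 0.187 = 0.8976 m^3/s
Mass flow = volumetric * density
= 0.8976 * 1954 = 1753.9104 kg/s
Convert to t/h: multiply by 3.6
Capacity = 1753.9104 * 3.6
= 6314.0774 t/h


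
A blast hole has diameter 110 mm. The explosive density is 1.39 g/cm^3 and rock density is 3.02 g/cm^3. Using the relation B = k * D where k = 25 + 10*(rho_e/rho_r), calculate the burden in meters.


3.2563 m

First, compute k:
rho_e / rho_r = 1.39 / 3.02 = 0.4602649007
k = 25 + 10 * 0.4602649007 = 29.60264901
Then, compute burden:
B = k * D / 1000 = 29.60264901 * 110 / 1000
= 3256.291391 / 1000
= 3.2563 m


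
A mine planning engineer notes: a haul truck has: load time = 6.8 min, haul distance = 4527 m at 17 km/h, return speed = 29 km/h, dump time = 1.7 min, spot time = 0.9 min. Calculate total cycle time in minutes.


34.7439 min

Convert haul speed to m/min: 17 * 1000/60 = 283.3333333 m/min
Haul time = 4527 / 283.3333333 = 15.97764706 min
Convert return speed to m/min: 29 * 1000/60 = 483.3333333 m/min
Return time = 4527 / 483.3333333 = 9.366206897 min
Total cycle time:
= 6.8 + 15.97764706 + 1.7 + 9.366206897 + 0.9
= 34.7439 min


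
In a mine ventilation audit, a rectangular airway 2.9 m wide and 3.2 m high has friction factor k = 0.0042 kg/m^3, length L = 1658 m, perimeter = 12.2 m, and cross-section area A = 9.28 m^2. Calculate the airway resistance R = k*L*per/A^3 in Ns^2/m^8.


Compute the numerator:
k * L * per = 0.0042 * 1658 * 12.2
= 84.95592
Compute the denominator:
A^3 = 9.28^3 = 799.178752
Resistance:
R = 84.95592 / 799.178752
= 0.1063 Ns^2/m^8

0.1063 Ns^2/m^8


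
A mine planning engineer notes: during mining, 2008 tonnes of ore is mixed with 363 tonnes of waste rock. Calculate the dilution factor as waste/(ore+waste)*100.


Total material = ore + waste
= 2008 + 363 = 2371 tonnes
Dilution = waste / total * 100
= 363 / 2371 * 100
= 0.1530999578 * 100
= 15.31%

15.31%


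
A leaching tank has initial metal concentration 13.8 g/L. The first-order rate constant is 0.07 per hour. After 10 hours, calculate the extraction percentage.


50.3415%

Compute the exponent:
-k * t = -0.07 * 10 = -0.7
Remaining concentration:
C = 13.8 * exp(-0.7)
= 13.8 * 0.4965853038
= 6.852877192 g/L
Extracted = 13.8 - 6.852877192 = 6.947122808 g/L
Extraction % = 6.947122808 / 13.8 * 100
= 50.3415%


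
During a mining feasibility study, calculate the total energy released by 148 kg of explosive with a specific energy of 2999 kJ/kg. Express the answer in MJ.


443.852 MJ

Energy = mass * specific_energy / 1000
= 148 * 2999 / 1000
= 443852 / 1000
= 443.852 MJ


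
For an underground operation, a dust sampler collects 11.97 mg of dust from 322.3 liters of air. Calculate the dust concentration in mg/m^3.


Convert liters to m^3: 1 m^3 = 1000 L
Concentration = mass / volume * 1000
= 11.97 / 322.3 * 1000
= 0.0371393112 * 1000
= 37.1393 mg/m^3

37.1393 mg/m^3


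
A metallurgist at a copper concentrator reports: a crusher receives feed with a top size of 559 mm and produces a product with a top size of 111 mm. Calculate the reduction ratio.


5.036

Reduction ratio = feed size / product size
= 559 / 111
= 5.036


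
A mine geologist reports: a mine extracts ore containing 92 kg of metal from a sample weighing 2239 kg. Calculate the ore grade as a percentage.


4.109%

Ore grade = (metal mass / ore mass) * 100
= (92 / 2239) * 100
= 0.04108977222 * 100
= 4.109%


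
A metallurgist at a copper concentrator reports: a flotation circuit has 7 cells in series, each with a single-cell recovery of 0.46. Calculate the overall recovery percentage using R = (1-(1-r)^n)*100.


98.6611%

Complement of single-cell recovery:
1 - r = 1 - 0.46 = 0.54
Raise to power n:
(1 - r)^7 = 0.54^7 = 0.0133892521
Overall recovery:
R = (1 - 0.0133892521) * 100
= 98.6611%


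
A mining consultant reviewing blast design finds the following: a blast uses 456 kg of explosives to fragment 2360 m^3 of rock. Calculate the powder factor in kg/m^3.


Powder factor = explosive mass / rock volume
= 456 / 2360
= 0.1932 kg/m^3

0.1932 kg/m^3


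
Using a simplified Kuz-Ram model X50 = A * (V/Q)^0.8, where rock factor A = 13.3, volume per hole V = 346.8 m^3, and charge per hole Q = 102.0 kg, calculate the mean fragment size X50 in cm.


35.4026 cm

Compute V/Q:
V/Q = 346.8 / 102.0 = 3.4
Raise to the power 0.8:
(V/Q)^0.8 = 3.4^0.8 = 2.661847273
Multiply by A:
X50 = 13.3 * 2.661847273
= 35.4026 cm


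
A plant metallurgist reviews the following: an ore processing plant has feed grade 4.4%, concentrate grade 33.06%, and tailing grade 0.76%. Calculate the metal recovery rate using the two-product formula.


84.6738%

Using the two-product formula:
R = 100 * c * (f - t) / (f * (c - t))
Numerator = 100 * 33.06 * (4.4 - 0.76)
= 100 * 33.06 * 3.64
= 12033.84
Denominator = 4.4 * (33.06 - 0.76)
= 4.4 * 32.3
= 142.12
R = 12033.84 / 142.12
= 84.6738%


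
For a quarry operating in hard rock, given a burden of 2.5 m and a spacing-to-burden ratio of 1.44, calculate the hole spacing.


3.6 m

Spacing = burden * ratio
= 2.5 * 1.44
= 3.6 m


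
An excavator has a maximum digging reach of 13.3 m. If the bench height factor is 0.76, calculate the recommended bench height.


10.108 m

Bench height = reach * factor
= 13.3 * 0.76
= 10.108 m


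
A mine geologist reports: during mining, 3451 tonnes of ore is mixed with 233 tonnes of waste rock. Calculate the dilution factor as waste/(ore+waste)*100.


Total material = ore + waste
= 3451 + 233 = 3684 tonnes
Dilution = waste / total * 100
= 233 / 3684 * 100
= 0.06324647123 * 100
= 6.3246%

6.3246%


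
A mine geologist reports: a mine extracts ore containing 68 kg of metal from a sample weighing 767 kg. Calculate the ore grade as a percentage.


8.8657%

Ore grade = (metal mass / ore mass) * 100
= (68 / 767) * 100
= 0.08865710561 * 100
= 8.8657%


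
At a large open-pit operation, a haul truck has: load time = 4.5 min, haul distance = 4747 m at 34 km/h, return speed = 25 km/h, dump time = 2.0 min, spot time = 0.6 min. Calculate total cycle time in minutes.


Convert haul speed to m/min: 34 * 1000/60 = 566.6666667 m/min
Haul time = 4747 / 566.6666667 = 8.377058824 min
Convert return speed to m/min: 25 * 1000/60 = 416.6666667 m/min
Return time = 4747 / 416.6666667 = 11.3928 min
Total cycle time:
= 4.5 + 8.377058824 + 2.0 + 11.3928 + 0.6
= 26.8699 min

26.8699 min


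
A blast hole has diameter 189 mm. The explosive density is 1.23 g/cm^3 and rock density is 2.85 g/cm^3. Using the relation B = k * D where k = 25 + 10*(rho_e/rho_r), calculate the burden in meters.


5.5407 m

First, compute k:
rho_e / rho_r = 1.23 / 2.85 = 0.4315789474
k = 25 + 10 * 0.4315789474 = 29.31578947
Then, compute burden:
B = k * D / 1000 = 29.31578947 * 189 / 1000
= 5540.684211 / 1000
= 5.5407 m


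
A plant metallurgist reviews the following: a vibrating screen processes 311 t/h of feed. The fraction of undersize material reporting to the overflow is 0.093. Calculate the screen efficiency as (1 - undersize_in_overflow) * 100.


90.7%

Screen efficiency = (1 - fraction of undersize in overflow) * 100
= (1 - 0.093) * 100
= 0.907 * 100
= 90.7%


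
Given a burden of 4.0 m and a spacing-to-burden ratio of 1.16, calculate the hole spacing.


4.64 m

Spacing = burden * ratio
= 4.0 * 1.16
= 4.64 m


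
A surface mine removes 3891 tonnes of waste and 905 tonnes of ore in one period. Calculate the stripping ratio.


Stripping ratio = waste tonnage / ore tonnage
= 3891 / 905
= 4.2994

4.2994


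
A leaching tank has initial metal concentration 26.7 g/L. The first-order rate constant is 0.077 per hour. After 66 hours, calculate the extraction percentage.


Compute the exponent:
-k * t = -0.077 * 66 = -5.082
Remaining concentration:
C = 26.7 * exp(-5.082)
= 26.7 * 0.006207481629
= 0.1657397595 g/L
Extracted = 26.7 - 0.1657397595 = 26.53426024 g/L
Extraction % = 26.53426024 / 26.7 * 100
= 99.3793%

99.3793%


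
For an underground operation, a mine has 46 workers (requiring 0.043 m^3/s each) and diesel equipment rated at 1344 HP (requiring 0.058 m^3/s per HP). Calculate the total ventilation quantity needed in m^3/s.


79.93 m^3/s

Airflow for workers:
Q_people = 46 * 0.043 = 1.978 m^3/s
Airflow for diesel equipment:
Q_diesel = 1344 * 0.058 = 77.952 m^3/s
Total ventilation:
Q_total = 1.978 + 77.952
= 79.93 m^3/s


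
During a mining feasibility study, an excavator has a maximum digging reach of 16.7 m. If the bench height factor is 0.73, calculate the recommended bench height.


12.191 m

Bench height = reach * factor
= 16.7 * 0.73
= 12.191 m


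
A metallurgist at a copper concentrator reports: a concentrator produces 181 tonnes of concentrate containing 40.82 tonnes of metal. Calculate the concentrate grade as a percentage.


22.5525%

Grade = (metal in concentrate / concentrate mass) * 100
= (40.82 / 181) * 100
= 0.2255248619 * 100
= 22.5525%


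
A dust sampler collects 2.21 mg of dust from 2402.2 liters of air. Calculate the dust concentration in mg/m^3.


0.92 mg/m^3

Convert liters to m^3: 1 m^3 = 1000 L
Concentration = mass / volume * 1000
= 2.21 / 2402.2 * 1000
= 0.0009199900092 * 1000
= 0.92 mg/m^3


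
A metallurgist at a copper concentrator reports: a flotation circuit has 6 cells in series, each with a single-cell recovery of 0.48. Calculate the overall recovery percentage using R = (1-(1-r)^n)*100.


Complement of single-cell recovery:
1 - r = 1 - 0.48 = 0.52
Raise to power n:
(1 - r)^6 = 0.52^6 = 0.01977060966
Overall recovery:
R = (1 - 0.01977060966) * 100
= 98.0229%

98.0229%


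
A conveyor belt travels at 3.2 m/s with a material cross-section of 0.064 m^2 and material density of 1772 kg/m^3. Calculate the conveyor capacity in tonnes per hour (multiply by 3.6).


Volumetric flow = speed * area
= 3.2 * 0.064 = 0.2048 m^3/s
Mass flow = volumetric * density
= 0.2048 * 1772 = 362.9056 kg/s
Convert to t/h: multiply by 3.6
Capacity = 362.9056 * 3.6
= 1306.4602 t/h

1306.4602 t/h


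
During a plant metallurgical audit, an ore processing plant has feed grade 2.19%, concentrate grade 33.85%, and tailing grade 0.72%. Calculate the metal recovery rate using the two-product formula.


Using the two-product formula:
R = 100 * c * (f - t) / (f * (c - t))
Numerator = 100 * 33.85 * (2.19 - 0.72)
= 100 * 33.85 * 1.47
= 4975.95
Denominator = 2.19 * (33.85 - 0.72)
= 2.19 * 33.13
= 72.5547
R = 4975.95 / 72.5547
= 68.582%

68.582%


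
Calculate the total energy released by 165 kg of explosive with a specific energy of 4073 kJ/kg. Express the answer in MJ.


Energy = mass * specific_energy / 1000
= 165 * 4073 / 1000
= 672045 / 1000
= 672.045 MJ

672.045 MJ


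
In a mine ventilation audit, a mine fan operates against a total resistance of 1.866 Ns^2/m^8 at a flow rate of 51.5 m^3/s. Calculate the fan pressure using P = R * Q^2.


Compute Q^2:
Q^2 = 51.5^2 = 2652.25
Compute pressure:
P = R * Q^2 = 1.866 * 2652.25
= 4949.0985 Pa

4949.0985 Pa


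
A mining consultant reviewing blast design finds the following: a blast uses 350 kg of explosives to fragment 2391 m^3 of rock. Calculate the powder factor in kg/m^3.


0.1464 kg/m^3

Powder factor = explosive mass / rock volume
= 350 / 2391
= 0.1464 kg/m^3


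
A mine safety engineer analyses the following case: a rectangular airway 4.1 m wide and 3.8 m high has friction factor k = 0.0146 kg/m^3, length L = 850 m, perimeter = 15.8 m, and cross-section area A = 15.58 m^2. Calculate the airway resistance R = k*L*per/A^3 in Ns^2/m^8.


Compute the numerator:
k * L * per = 0.0146 * 850 * 15.8
= 196.078
Compute the denominator:
A^3 = 15.58^3 = 3781.833112
Resistance:
R = 196.078 / 3781.833112
= 0.0518 Ns^2/m^8

0.0518 Ns^2/m^8


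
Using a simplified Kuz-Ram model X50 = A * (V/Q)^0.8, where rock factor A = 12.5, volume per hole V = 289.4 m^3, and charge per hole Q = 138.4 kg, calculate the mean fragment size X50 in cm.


22.5528 cm

Compute V/Q:
V/Q = 289.4 / 138.4 = 2.091040462
Raise to the power 0.8:
(V/Q)^0.8 = 2.091040462^0.8 = 1.804221897
Multiply by A:
X50 = 12.5 * 1.804221897
= 22.5528 cm


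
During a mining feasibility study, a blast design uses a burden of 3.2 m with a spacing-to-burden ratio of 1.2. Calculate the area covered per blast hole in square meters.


12.288 m^2

First, find the spacing:
Spacing = burden * ratio = 3.2 * 1.2
= 3.84 m
Then, calculate the area:
Area = burden * spacing = 3.2 * 3.84
= 12.288 m^2


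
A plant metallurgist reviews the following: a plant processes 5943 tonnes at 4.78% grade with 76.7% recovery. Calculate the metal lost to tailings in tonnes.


Total metal in feed:
= 5943 * 4.78 / 100 = 284.0754 tonnes
Metal recovered:
= 284.0754 * 76.7 / 100 = 217.8858318 tonnes
Metal lost to tailings:
= 284.0754 - 217.8858318
= 66.1896 tonnes

66.1896 tonnes


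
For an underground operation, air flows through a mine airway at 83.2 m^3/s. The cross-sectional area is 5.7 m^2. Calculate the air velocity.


Velocity = flow rate / cross-sectional area
= 83.2 / 5.7
= 14.5965 m/s

14.5965 m/s


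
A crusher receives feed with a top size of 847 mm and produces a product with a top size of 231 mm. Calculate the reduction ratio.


Reduction ratio = feed size / product size
= 847 / 231
= 3.6667

3.6667


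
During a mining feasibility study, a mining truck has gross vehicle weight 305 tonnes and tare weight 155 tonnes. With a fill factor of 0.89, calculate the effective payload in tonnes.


133.5 tonnes

Maximum payload = gross - tare
= 305 - 155 = 150 tonnes
Effective payload = max payload * fill factor
= 150 * 0.89
= 133.5 tonnes


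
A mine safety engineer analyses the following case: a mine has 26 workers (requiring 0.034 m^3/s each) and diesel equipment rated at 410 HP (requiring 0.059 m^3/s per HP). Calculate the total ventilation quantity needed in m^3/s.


25.074 m^3/s

Airflow for workers:
Q_people = 26 * 0.034 = 0.884 m^3/s
Airflow for diesel equipment:
Q_diesel = 410 * 0.059 = 24.19 m^3/s
Total ventilation:
Q_total = 0.884 + 24.19
= 25.074 m^3/s


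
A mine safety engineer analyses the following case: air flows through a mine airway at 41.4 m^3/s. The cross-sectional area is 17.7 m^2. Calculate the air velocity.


Velocity = flow rate / cross-sectional area
= 41.4 / 17.7
= 2.339 m/s

2.339 m/s


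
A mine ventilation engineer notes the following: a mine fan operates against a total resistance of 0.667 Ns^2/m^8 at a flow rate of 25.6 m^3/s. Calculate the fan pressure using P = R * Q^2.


Compute Q^2:
Q^2 = 25.6^2 = 655.36
Compute pressure:
P = R * Q^2 = 0.667 * 655.36
= 437.1251 Pa

437.1251 Pa


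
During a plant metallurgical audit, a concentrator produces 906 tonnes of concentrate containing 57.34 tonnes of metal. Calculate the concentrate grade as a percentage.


Grade = (metal in concentrate / concentrate mass) * 100
= (57.34 / 906) * 100
= 0.06328918322 * 100
= 6.3289%

6.3289%


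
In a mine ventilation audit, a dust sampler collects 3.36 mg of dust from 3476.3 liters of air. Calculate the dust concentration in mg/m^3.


0.9665 mg/m^3

Convert liters to m^3: 1 m^3 = 1000 L
Concentration = mass / volume * 1000
= 3.36 / 3476.3 * 1000
= 0.0009665448897 * 1000
= 0.9665 mg/m^3


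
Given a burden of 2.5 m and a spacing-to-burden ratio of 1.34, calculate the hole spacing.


3.35 m

Spacing = burden * ratio
= 2.5 * 1.34
= 3.35 m


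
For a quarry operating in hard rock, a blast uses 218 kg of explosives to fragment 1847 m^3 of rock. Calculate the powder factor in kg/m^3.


Powder factor = explosive mass / rock volume
= 218 / 1847
= 0.118 kg/m^3

0.118 kg/m^3


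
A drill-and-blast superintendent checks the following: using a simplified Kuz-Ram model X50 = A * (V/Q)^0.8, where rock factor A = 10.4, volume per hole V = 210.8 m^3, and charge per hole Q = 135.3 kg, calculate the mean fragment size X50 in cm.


Compute V/Q:
V/Q = 210.8 / 135.3 = 1.558019217
Raise to the power 0.8:
(V/Q)^0.8 = 1.558019217^0.8 = 1.42579881
Multiply by A:
X50 = 10.4 * 1.42579881
= 14.8283 cm

14.8283 cm


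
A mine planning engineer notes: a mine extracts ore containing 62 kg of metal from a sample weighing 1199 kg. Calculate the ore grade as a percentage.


Ore grade = (metal mass / ore mass) * 100
= (62 / 1199) * 100
= 0.05170975813 * 100
= 5.171%

5.171%


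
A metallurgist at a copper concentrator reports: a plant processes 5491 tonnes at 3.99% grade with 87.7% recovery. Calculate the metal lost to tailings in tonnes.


Total metal in feed:
= 5491 * 3.99 / 100 = 219.0909 tonnes
Metal recovered:
= 219.0909 * 87.7 / 100 = 192.1427193 tonnes
Metal lost to tailings:
= 219.0909 - 192.1427193
= 26.9482 tonnes

26.9482 tonnes


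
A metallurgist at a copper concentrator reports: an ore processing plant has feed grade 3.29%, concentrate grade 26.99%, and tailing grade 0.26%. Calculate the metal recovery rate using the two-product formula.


Using the two-product formula:
R = 100 * c * (f - t) / (f * (c - t))
Numerator = 100 * 26.99 * (3.29 - 0.26)
= 100 * 26.99 * 3.03
= 8177.97
Denominator = 3.29 * (26.99 - 0.26)
= 3.29 * 26.73
= 87.9417
R = 8177.97 / 87.9417
= 92.9931%

92.9931%


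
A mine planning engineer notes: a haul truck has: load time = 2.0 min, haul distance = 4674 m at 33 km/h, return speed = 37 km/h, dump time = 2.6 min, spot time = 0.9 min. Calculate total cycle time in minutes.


21.5776 min

Convert haul speed to m/min: 33 * 1000/60 = 550 m/min
Haul time = 4674 / 550 = 8.498181818 min
Convert return speed to m/min: 37 * 1000/60 = 616.6666667 m/min
Return time = 4674 / 616.6666667 = 7.579459459 min
Total cycle time:
= 2.0 + 8.498181818 + 2.6 + 7.579459459 + 0.9
= 21.5776 min


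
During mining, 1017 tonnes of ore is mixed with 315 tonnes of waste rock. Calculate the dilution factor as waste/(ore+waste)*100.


23.6486%

Total material = ore + waste
= 1017 + 315 = 1332 tonnes
Dilution = waste / total * 100
= 315 / 1332 * 100
= 0.2364864865 * 100
= 23.6486%


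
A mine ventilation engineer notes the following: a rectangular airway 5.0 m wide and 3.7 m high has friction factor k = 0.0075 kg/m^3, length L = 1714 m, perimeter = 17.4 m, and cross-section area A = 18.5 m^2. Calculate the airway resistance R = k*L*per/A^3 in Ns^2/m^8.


0.0353 Ns^2/m^8

Compute the numerator:
k * L * per = 0.0075 * 1714 * 17.4
= 223.677
Compute the denominator:
A^3 = 18.5^3 = 6331.625
Resistance:
R = 223.677 / 6331.625
= 0.0353 Ns^2/m^8


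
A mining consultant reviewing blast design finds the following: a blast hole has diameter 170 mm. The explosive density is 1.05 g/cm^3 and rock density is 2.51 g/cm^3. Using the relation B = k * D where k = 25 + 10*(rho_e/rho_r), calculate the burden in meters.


4.9612 m

First, compute k:
rho_e / rho_r = 1.05 / 2.51 = 0.4183266932
k = 25 + 10 * 0.4183266932 = 29.18326693
Then, compute burden:
B = k * D / 1000 = 29.18326693 * 170 / 1000
= 4961.155378 / 1000
= 4.9612 m


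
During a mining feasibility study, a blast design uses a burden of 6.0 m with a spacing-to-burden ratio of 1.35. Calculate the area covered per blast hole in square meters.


First, find the spacing:
Spacing = burden * ratio = 6.0 * 1.35
= 8.1 m
Then, calculate the area:
Area = burden * spacing = 6.0 * 8.1
= 48.6 m^2

48.6 m^2


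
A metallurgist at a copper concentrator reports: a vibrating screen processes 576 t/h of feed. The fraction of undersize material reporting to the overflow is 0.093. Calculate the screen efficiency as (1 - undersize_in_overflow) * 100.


90.7%

Screen efficiency = (1 - fraction of undersize in overflow) * 100
= (1 - 0.093) * 100
= 0.907 * 100
= 90.7%


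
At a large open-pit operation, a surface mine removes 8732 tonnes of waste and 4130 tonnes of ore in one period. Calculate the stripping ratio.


2.1143

Stripping ratio = waste tonnage / ore tonnage
= 8732 / 4130
= 2.1143


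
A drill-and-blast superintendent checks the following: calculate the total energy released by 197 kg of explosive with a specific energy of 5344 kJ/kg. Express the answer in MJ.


1052.768 MJ

Energy = mass * specific_energy / 1000
= 197 * 5344 / 1000
= 1052768 / 1000
= 1052.768 MJ


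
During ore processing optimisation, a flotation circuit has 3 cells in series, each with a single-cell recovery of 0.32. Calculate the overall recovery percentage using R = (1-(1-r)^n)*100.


68.5568%

Complement of single-cell recovery:
1 - r = 1 - 0.32 = 0.68
Raise to power n:
(1 - r)^3 = 0.68^3 = 0.314432
Overall recovery:
R = (1 - 0.314432) * 100
= 68.5568%


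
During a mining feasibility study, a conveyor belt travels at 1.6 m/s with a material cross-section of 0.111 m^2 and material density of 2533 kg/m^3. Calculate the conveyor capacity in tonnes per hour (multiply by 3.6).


Volumetric flow = speed * area
= 1.6 * 0.111 = 0.1776 m^3/s
Mass flow = volumetric * density
= 0.1776 * 2533 = 449.8608 kg/s
Convert to t/h: multiply by 3.6
Capacity = 449.8608 * 3.6
= 1619.4989 t/h

1619.4989 t/h


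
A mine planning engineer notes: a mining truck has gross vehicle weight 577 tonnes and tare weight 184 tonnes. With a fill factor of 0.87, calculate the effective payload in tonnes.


341.91 tonnes

Maximum payload = gross - tare
= 577 - 184 = 393 tonnes
Effective payload = max payload * fill factor
= 393 * 0.87
= 341.91 tonnes


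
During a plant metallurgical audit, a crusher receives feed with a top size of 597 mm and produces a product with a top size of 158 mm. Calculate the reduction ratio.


Reduction ratio = feed size / product size
= 597 / 158
= 3.7785

3.7785


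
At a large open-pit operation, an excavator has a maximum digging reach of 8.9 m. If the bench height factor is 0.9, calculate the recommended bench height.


8.01 m

Bench height = reach * factor
= 8.9 * 0.9
= 8.01 m


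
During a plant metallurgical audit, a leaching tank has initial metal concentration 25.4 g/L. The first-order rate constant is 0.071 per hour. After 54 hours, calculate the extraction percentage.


Compute the exponent:
-k * t = -0.071 * 54 = -3.834
Remaining concentration:
C = 25.4 * exp(-3.834)
= 25.4 * 0.02162295061
= 0.5492229456 g/L
Extracted = 25.4 - 0.5492229456 = 24.85077705 g/L
Extraction % = 24.85077705 / 25.4 * 100
= 97.8377%

97.8377%


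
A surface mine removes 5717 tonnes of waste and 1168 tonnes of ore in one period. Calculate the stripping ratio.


4.8947

Stripping ratio = waste tonnage / ore tonnage
= 5717 / 1168
= 4.8947


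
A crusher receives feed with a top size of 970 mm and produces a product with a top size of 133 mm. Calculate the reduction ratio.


Reduction ratio = feed size / product size
= 970 / 133
= 7.2932

7.2932


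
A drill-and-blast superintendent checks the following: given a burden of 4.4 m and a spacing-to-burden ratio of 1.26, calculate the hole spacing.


5.544 m

Spacing = burden * ratio
= 4.4 * 1.26
= 5.544 m


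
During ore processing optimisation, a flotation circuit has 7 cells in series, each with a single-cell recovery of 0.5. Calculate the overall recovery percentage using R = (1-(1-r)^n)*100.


Complement of single-cell recovery:
1 - r = 1 - 0.5 = 0.5
Raise to power n:
(1 - r)^7 = 0.5^7 = 0.0078125
Overall recovery:
R = (1 - 0.0078125) * 100
= 99.2188%

99.2188%


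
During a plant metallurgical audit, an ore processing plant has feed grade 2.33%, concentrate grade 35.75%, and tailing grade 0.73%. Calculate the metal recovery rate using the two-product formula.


70.101%

Using the two-product formula:
R = 100 * c * (f - t) / (f * (c - t))
Numerator = 100 * 35.75 * (2.33 - 0.73)
= 100 * 35.75 * 1.6
= 5720.0
Denominator = 2.33 * (35.75 - 0.73)
= 2.33 * 35.02
= 81.5966
R = 5720.0 / 81.5966
= 70.101%


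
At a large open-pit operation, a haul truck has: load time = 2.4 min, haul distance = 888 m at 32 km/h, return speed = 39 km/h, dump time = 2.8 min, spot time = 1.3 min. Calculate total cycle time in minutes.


9.5312 min

Convert haul speed to m/min: 32 * 1000/60 = 533.3333333 m/min
Haul time = 888 / 533.3333333 = 1.665 min
Convert return speed to m/min: 39 * 1000/60 = 650 m/min
Return time = 888 / 650 = 1.366153846 min
Total cycle time:
= 2.4 + 1.665 + 2.8 + 1.366153846 + 1.3
= 9.5312 min


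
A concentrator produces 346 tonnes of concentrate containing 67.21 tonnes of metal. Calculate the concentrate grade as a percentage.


19.4249%

Grade = (metal in concentrate / concentrate mass) * 100
= (67.21 / 346) * 100
= 0.1942485549 * 100
= 19.4249%


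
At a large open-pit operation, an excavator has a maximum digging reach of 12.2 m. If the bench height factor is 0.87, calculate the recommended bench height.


10.614 m

Bench height = reach * factor
= 12.2 * 0.87
= 10.614 m


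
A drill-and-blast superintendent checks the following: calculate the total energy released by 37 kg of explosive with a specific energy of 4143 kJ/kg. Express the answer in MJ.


Energy = mass * specific_energy / 1000
= 37 * 4143 / 1000
= 153291 / 1000
= 153.291 MJ

153.291 MJ


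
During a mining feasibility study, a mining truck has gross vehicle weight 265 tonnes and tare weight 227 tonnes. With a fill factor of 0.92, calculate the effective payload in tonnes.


Maximum payload = gross - tare
= 265 - 227 = 38 tonnes
Effective payload = max payload * fill factor
= 38 * 0.92
= 34.96 tonnes

34.96 tonnes


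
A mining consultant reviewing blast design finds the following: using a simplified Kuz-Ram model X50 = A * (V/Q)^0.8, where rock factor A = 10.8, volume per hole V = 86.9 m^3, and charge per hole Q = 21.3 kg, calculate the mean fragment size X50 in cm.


Compute V/Q:
V/Q = 86.9 / 21.3 = 4.079812207
Raise to the power 0.8:
(V/Q)^0.8 = 4.079812207^0.8 = 3.079726418
Multiply by A:
X50 = 10.8 * 3.079726418
= 33.261 cm

33.261 cm


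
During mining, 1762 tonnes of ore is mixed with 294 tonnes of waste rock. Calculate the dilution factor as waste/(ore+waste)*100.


Total material = ore + waste
= 1762 + 294 = 2056 tonnes
Dilution = waste / total * 100
= 294 / 2056 * 100
= 0.1429961089 * 100
= 14.2996%

14.2996%


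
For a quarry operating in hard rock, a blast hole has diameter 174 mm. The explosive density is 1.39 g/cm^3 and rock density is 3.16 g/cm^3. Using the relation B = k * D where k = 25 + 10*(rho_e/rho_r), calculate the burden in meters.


First, compute k:
rho_e / rho_r = 1.39 / 3.16 = 0.4398734177
k = 25 + 10 * 0.4398734177 = 29.39873418
Then, compute burden:
B = k * D / 1000 = 29.39873418 * 174 / 1000
= 5115.379747 / 1000
= 5.1154 m

5.1154 m


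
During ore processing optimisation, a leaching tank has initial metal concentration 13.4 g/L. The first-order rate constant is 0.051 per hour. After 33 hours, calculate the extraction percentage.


Compute the exponent:
-k * t = -0.051 * 33 = -1.683
Remaining concentration:
C = 13.4 * exp(-1.683)
= 13.4 * 0.185815692
= 2.489930272 g/L
Extracted = 13.4 - 2.489930272 = 10.91006973 g/L
Extraction % = 10.91006973 / 13.4 * 100
= 81.4184%

81.4184%


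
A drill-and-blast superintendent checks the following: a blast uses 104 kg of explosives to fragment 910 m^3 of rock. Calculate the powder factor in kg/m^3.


Powder factor = explosive mass / rock volume
= 104 / 910
= 0.1143 kg/m^3

0.1143 kg/m^3


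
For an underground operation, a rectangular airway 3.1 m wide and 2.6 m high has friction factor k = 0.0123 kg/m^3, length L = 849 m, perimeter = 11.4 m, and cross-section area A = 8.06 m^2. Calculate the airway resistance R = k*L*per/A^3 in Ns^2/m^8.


0.2274 Ns^2/m^8

Compute the numerator:
k * L * per = 0.0123 * 849 * 11.4
= 119.04678
Compute the denominator:
A^3 = 8.06^3 = 523.606616
Resistance:
R = 119.04678 / 523.606616
= 0.2274 Ns^2/m^8


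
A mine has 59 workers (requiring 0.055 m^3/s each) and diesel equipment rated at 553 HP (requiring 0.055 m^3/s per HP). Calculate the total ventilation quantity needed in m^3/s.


33.66 m^3/s

Airflow for workers:
Q_people = 59 * 0.055 = 3.245 m^3/s
Airflow for diesel equipment:
Q_diesel = 553 * 0.055 = 30.415 m^3/s
Total ventilation:
Q_total = 3.245 + 30.415
= 33.66 m^3/s


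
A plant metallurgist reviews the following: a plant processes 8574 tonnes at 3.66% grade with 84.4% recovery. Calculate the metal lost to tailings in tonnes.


Total metal in feed:
= 8574 * 3.66 / 100 = 313.8084 tonnes
Metal recovered:
= 313.8084 * 84.4 / 100 = 264.8542896 tonnes
Metal lost to tailings:
= 313.8084 - 264.8542896
= 48.9541 tonnes

48.9541 tonnes


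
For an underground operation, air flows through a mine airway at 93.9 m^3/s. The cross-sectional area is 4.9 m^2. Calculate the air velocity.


Velocity = flow rate / cross-sectional area
= 93.9 / 4.9
= 19.1633 m/s

19.1633 m/s


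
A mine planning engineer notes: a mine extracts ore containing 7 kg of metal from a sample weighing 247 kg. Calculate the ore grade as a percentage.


Ore grade = (metal mass / ore mass) * 100
= (7 / 247) * 100
= 0.02834008097 * 100
= 2.834%

2.834%


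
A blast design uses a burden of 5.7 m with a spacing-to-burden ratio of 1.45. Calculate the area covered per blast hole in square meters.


First, find the spacing:
Spacing = burden * ratio = 5.7 * 1.45
= 8.265 m
Then, calculate the area:
Area = burden * spacing = 5.7 * 8.265
= 47.1105 m^2

47.1105 m^2


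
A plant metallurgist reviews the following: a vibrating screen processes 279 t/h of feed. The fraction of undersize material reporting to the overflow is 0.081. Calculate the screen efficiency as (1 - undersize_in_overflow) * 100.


Screen efficiency = (1 - fraction of undersize in overflow) * 100
= (1 - 0.081) * 100
= 0.919 * 100
= 91.9%

91.9%


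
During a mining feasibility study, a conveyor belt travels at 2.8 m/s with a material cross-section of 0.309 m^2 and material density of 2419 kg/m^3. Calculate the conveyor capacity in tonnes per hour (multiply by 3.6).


7534.5077 t/h

Volumetric flow = speed * area
= 2.8 * 0.309 = 0.8652 m^3/s
Mass flow = volumetric * density
= 0.8652 * 2419 = 2092.9188 kg/s
Convert to t/h: multiply by 3.6
Capacity = 2092.9188 * 3.6
= 7534.5077 t/h


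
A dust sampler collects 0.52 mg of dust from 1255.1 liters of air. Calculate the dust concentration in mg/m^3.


0.4143 mg/m^3

Convert liters to m^3: 1 m^3 = 1000 L
Concentration = mass / volume * 1000
= 0.52 / 1255.1 * 1000
= 0.0004143096168 * 1000
= 0.4143 mg/m^3


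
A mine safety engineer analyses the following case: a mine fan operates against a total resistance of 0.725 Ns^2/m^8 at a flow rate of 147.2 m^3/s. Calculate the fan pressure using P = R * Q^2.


15709.184 Pa

Compute Q^2:
Q^2 = 147.2^2 = 21667.84
Compute pressure:
P = R * Q^2 = 0.725 * 21667.84
= 15709.184 Pa


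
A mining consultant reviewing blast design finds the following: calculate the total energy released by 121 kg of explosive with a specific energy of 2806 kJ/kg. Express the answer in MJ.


Energy = mass * specific_energy / 1000
= 121 * 2806 / 1000
= 339526 / 1000
= 339.526 MJ

339.526 MJ


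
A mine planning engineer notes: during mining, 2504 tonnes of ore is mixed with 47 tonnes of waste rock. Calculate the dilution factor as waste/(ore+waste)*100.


Total material = ore + waste
= 2504 + 47 = 2551 tonnes
Dilution = waste / total * 100
= 47 / 2551 * 100
= 0.01842414739 * 100
= 1.8424%

1.8424%


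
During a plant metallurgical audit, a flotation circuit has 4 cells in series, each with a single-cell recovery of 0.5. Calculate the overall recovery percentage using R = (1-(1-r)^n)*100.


Complement of single-cell recovery:
1 - r = 1 - 0.5 = 0.5
Raise to power n:
(1 - r)^4 = 0.5^4 = 0.0625
Overall recovery:
R = (1 - 0.0625) * 100
= 93.75%

93.75%


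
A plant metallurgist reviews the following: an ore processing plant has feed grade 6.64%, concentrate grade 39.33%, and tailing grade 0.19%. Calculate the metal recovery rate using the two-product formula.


Using the two-product formula:
R = 100 * c * (f - t) / (f * (c - t))
Numerator = 100 * 39.33 * (6.64 - 0.19)
= 100 * 39.33 * 6.45
= 25367.85
Denominator = 6.64 * (39.33 - 0.19)
= 6.64 * 39.14
= 259.8896
R = 25367.85 / 259.8896
= 97.6101%

97.6101%


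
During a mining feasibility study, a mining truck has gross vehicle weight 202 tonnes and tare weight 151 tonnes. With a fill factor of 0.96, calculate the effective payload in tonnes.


Maximum payload = gross - tare
= 202 - 151 = 51 tonnes
Effective payload = max payload * fill factor
= 51 * 0.96
= 48.96 tonnes

48.96 tonnes


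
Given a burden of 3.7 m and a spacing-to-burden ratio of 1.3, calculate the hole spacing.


Spacing = burden * ratio
= 3.7 * 1.3
= 4.81 m

4.81 m


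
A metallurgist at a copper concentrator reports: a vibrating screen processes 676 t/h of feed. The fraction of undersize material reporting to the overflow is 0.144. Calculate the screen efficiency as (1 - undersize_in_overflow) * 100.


Screen efficiency = (1 - fraction of undersize in overflow) * 100
= (1 - 0.144) * 100
= 0.856 * 100
= 85.6%

85.6%


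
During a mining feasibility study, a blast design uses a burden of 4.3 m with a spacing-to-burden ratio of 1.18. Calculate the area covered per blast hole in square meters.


First, find the spacing:
Spacing = burden * ratio = 4.3 * 1.18
= 5.074 m
Then, calculate the area:
Area = burden * spacing = 4.3 * 5.074
= 21.8182 m^2

21.8182 m^2


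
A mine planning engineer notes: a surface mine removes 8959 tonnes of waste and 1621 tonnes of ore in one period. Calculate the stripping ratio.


5.5268

Stripping ratio = waste tonnage / ore tonnage
= 8959 / 1621
= 5.5268


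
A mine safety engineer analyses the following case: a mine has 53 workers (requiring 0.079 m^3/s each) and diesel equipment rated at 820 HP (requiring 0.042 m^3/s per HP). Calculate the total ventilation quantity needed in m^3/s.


38.627 m^3/s

Airflow for workers:
Q_people = 53 * 0.079 = 4.187 m^3/s
Airflow for diesel equipment:
Q_diesel = 820 * 0.042 = 34.44 m^3/s
Total ventilation:
Q_total = 4.187 + 34.44
= 38.627 m^3/s


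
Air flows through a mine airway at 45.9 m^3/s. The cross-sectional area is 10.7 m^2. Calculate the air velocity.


4.2897 m/s

Velocity = flow rate / cross-sectional area
= 45.9 / 10.7
= 4.2897 m/s


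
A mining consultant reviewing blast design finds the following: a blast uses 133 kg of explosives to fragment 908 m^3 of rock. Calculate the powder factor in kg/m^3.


Powder factor = explosive mass / rock volume
= 133 / 908
= 0.1465 kg/m^3

0.1465 kg/m^3


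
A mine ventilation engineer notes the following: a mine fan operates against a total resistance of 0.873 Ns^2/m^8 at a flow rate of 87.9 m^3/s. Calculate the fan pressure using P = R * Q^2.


6745.1559 Pa

Compute Q^2:
Q^2 = 87.9^2 = 7726.41
Compute pressure:
P = R * Q^2 = 0.873 * 7726.41
= 6745.1559 Pa


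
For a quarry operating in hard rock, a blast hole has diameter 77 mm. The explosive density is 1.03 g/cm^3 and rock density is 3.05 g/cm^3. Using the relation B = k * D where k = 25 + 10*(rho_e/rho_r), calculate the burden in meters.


First, compute k:
rho_e / rho_r = 1.03 / 3.05 = 0.337704918
k = 25 + 10 * 0.337704918 = 28.37704918
Then, compute burden:
B = k * D / 1000 = 28.37704918 * 77 / 1000
= 2185.032787 / 1000
= 2.185 m

2.185 m


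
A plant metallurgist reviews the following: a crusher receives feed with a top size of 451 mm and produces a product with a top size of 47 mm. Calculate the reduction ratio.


Reduction ratio = feed size / product size
= 451 / 47
= 9.5957

9.5957


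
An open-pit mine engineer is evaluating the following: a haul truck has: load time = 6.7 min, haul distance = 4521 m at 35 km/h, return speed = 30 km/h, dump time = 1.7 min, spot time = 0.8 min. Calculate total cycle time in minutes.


Convert haul speed to m/min: 35 * 1000/60 = 583.3333333 m/min
Haul time = 4521 / 583.3333333 = 7.750285714 min
Convert return speed to m/min: 30 * 1000/60 = 500 m/min
Return time = 4521 / 500 = 9.042 min
Total cycle time:
= 6.7 + 7.750285714 + 1.7 + 9.042 + 0.8
= 25.9923 min

25.9923 min


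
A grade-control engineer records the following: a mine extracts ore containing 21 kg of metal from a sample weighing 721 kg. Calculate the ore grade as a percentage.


Ore grade = (metal mass / ore mass) * 100
= (21 / 721) * 100
= 0.02912621359 * 100
= 2.9126%

2.9126%
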